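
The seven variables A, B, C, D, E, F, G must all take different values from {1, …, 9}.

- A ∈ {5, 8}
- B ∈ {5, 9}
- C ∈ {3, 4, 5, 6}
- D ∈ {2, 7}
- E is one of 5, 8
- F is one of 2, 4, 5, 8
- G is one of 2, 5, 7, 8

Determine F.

The 2 variables A and E are confined to {5, 8}, which locks those values in; drop them from B, C, F, G.
B must be 9 (only option left).
D and G between them cover only {2, 7} — a naked pair. Remove those values from F.
So F = 4.

4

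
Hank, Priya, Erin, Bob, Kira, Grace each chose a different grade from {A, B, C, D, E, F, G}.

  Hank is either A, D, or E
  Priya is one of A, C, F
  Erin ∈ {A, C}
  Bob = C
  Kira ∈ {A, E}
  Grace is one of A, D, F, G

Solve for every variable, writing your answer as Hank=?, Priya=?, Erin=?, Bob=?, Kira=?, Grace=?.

Bob has just one choice, so Bob = C. Eliminate C elsewhere: Priya, Erin.
Erin's domain is down to {A}, so Erin = A. Strike A from Hank, Priya, Kira, Grace.
Kira's domain is down to {E}, so Kira = E. So Hank can't be E.
Hank must be D (only option left). Eliminate D elsewhere: Grace.
Priya's domain is down to {F}, so Priya = F. Strike F from Grace.
Grace has just one choice, so Grace = G.

Hank=D, Priya=F, Erin=A, Bob=C, Kira=E, Grace=G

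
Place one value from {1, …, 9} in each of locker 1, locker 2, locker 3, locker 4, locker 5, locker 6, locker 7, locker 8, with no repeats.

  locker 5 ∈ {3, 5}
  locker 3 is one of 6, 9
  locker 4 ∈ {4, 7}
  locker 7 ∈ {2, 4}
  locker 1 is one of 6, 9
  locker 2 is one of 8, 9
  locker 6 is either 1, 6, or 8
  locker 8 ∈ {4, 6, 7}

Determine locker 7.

locker 1 and locker 3 between them cover only {6, 9} — a naked pair. Remove those values from locker 2, locker 6, locker 8.
locker 2's domain is down to {8}, so locker 2 = 8. Strike 8 from locker 6.
That leaves locker 6 = 1.
locker 4 and locker 8 between them cover only {4, 7} — a naked pair. Remove those values from locker 7.
So locker 7 = 2.

2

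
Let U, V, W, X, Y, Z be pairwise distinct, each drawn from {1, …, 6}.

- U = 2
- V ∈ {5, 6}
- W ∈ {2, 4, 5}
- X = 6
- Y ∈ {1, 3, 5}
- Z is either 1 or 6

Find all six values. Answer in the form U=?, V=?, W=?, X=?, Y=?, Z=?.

U=2, V=5, W=4, X=6, Y=3, Z=1

U must be 2 (only option left). Eliminate 2 elsewhere: W.
X must be 6 (only option left). Eliminate 6 elsewhere: V, Z.
Z must be 1 (only option left). Remove 1 from Y.
V must be 5 (only option left). Eliminate 5 elsewhere: W, Y.
W must be 4 (only option left).
Y must be 3 (only option left).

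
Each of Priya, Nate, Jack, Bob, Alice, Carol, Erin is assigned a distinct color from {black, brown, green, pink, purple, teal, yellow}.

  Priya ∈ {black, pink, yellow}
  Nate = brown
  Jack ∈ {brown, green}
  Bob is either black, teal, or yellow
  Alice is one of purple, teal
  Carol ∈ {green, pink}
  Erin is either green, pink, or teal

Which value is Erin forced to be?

Nate must be brown (only option left). Eliminate brown elsewhere: Jack.
That leaves Jack = green. Remove green from Carol, Erin.
Carol's domain is down to {pink}, so Carol = pink. Remove pink from Priya, Erin.
So Erin = teal.

teal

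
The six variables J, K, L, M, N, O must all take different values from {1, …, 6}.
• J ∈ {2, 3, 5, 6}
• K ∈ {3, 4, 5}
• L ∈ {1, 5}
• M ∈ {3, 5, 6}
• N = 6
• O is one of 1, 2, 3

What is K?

4

N has just one choice, so N = 6. So J, M can't be 6.
The 5 still-open variables draw from only 5 values {1, 2, 3, 4, 5}, so each is used; only K can be 4, hence K = 4.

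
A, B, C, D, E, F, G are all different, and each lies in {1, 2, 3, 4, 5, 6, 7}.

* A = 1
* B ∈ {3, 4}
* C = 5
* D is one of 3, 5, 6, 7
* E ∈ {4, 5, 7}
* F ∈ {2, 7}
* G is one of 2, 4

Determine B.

A must be 1 (only option left).
That leaves C = 5. So D, E can't be 5.
The 5 still-open variables together cover exactly {2, 3, 4, 6, 7} — 5 values for 5 variables — and 6 appears only in D's list, so D = 6.
Among the 4 still-open variables, 3 fits only B (and all 4 values in {2, 3, 4, 7} must be used), so B = 3.

3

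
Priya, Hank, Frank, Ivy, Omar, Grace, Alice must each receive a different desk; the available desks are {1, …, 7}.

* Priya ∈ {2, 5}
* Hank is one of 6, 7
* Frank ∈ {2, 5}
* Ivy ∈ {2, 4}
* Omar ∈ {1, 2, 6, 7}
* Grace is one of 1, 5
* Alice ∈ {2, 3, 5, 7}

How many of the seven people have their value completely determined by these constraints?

3

The 7 variables together cover exactly {1, 2, 3, 4, 5, 6, 7} — 7 values for 7 variables — and 3 appears only in Alice's list, so Alice = 3.
The 6 still-open variables together cover exactly {1, 2, 4, 5, 6, 7} — 6 values for 6 variables — and 4 appears only in Ivy's list, so Ivy = 4.
Priya and Frank between them cover only {2, 5} — a naked pair. Remove those values from Omar, Grace.
That leaves Grace = 1. Eliminate 1 elsewhere: Omar.
Determined: Ivy=4, Grace=1, Alice=3. The other people each still have more than one consistent value. That makes 3.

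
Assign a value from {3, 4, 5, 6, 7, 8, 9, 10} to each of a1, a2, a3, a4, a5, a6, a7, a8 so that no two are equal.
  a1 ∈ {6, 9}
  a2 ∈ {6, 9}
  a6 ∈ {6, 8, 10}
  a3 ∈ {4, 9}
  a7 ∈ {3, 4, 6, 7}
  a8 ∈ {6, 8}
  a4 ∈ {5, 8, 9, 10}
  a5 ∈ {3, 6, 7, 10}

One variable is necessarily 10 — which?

a6

The 8 variables together cover exactly {3, 4, 5, 6, 7, 8, 9, 10} — 8 values for 8 variables — and 5 appears only in a4's list, so a4 = 5.
a1 and a2 between them cover only {6, 9} — a naked pair. Remove those values from a3, a5, a6, a7, a8.
That leaves a3 = 4. Strike 4 from a7.
a8 must be 8 (only option left). Strike 8 from a6.
So 10 goes to a6.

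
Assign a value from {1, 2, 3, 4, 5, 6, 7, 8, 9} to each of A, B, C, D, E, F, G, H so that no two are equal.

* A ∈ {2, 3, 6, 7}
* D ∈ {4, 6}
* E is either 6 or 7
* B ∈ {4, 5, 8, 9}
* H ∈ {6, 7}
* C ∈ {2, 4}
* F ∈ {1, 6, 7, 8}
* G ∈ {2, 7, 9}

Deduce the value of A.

3

E and H between them cover only {6, 7} — a naked pair. Remove those values from A, D, F, G.
D's domain is down to {4}, so D = 4. So B, C can't be 4.
That leaves C = 2. Strike 2 from A, G.
So A = 3.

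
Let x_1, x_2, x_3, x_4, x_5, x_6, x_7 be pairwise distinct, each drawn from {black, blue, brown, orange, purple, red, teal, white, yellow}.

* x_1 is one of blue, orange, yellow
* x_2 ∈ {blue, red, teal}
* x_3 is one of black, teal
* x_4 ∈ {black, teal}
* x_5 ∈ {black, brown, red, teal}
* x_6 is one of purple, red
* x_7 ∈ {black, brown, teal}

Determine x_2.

x_3 and x_4 between them cover only {black, teal} — a naked pair. Remove those values from x_2, x_5, x_7.
x_7 must be brown (only option left). Strike brown from x_5.
x_5 must be red (only option left). So x_2, x_6 can't be red.
So x_2 = blue.

blue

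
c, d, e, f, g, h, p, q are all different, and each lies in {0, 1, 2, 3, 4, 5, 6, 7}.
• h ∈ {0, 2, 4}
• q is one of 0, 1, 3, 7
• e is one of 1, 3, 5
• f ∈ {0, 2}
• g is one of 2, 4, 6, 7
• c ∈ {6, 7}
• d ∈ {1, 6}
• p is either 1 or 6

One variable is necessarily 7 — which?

The 8 variables together cover exactly {0, 1, 2, 3, 4, 5, 6, 7} — 8 values for 8 variables — and 5 appears only in e's list, so e = 5.
The 7 still-open variables draw from only 7 values {0, 1, 2, 3, 4, 6, 7}, so each is used; only q can be 3, hence q = 3.
d and p between them cover only {1, 6} — a naked pair. Remove those values from c, g.
So 7 goes to c.

c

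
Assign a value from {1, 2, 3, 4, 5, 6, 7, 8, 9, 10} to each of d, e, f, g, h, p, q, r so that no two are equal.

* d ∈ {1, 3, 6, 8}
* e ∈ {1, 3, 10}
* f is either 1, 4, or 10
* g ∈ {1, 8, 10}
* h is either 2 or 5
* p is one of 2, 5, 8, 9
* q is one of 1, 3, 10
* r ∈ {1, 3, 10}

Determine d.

e, q, r between them cover only {1, 3, 10} — a naked triple. Remove those values from d, f, g.
f's domain is down to {4}, so f = 4.
g's domain is down to {8}, so g = 8. So d, p can't be 8.
So d = 6.

6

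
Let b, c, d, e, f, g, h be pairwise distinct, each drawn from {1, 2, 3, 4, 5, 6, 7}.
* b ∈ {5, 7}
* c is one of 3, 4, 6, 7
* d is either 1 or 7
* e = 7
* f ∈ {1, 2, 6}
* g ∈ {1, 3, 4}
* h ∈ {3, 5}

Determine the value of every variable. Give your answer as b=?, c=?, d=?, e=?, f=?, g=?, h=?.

e has just one choice, so e = 7. Remove 7 from b, c, d.
b's domain is down to {5}, so b = 5. So h can't be 5.
That leaves d = 1. Eliminate 1 elsewhere: f, g.
h's domain is down to {3}, so h = 3. So c, g can't be 3.
g's domain is down to {4}, so g = 4. Remove 4 from c.
That leaves c = 6. So f can't be 6.
f must be 2 (only option left).

b=5, c=6, d=1, e=7, f=2, g=4, h=3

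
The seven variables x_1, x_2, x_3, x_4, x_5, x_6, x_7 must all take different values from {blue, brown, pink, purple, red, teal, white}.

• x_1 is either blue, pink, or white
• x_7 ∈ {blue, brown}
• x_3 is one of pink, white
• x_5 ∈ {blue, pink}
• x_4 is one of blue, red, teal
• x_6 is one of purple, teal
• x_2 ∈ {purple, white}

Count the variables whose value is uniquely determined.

The 7 variables together cover exactly {blue, brown, pink, purple, red, teal, white} — 7 values for 7 variables — and brown appears only in x_7's list, so x_7 = brown.
The 6 still-open variables draw from only 6 values {blue, pink, purple, red, teal, white}, so each is used; only x_4 can be red, hence x_4 = red.
The 5 still-open variables draw from only 5 values {blue, pink, purple, teal, white}, so each is used; only x_6 can be teal, hence x_6 = teal.
The 4 still-open variables together cover exactly {blue, pink, purple, white} — 4 values for 4 variables — and purple appears only in x_2's list, so x_2 = purple.
Determined: x_2=purple, x_4=red, x_6=teal, x_7=brown. The other variables each still have more than one consistent value. That makes 4.

4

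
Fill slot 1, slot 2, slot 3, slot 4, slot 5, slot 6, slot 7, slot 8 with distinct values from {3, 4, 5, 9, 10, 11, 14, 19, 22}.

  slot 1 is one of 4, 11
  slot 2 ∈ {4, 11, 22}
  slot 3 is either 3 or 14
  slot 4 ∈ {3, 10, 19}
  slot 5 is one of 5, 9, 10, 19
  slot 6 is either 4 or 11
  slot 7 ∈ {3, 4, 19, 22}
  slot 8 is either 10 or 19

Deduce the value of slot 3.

14

slot 1 and slot 6 share exactly the 2 values {4, 11}; by pigeonhole those values go to them, so strike 4, 11 from slot 2, slot 7.
slot 2 must be 22 (only option left). Remove 22 from slot 7.
slot 4, slot 7, slot 8 between them cover only {3, 10, 19} — a naked triple. Remove those values from slot 3, slot 5.
So slot 3 = 14.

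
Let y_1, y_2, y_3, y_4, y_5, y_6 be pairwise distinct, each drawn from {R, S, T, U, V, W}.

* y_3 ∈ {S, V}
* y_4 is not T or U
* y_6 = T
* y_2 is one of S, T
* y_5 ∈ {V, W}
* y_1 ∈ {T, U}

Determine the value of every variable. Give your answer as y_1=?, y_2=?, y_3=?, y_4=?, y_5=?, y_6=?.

y_1=U, y_2=S, y_3=V, y_4=R, y_5=W, y_6=T

y_6 must be T (only option left). Remove T from y_1, y_2.
y_1's domain is down to {U}, so y_1 = U.
y_2 has just one choice, so y_2 = S. Strike S from y_3, y_4.
That leaves y_3 = V. Remove V from y_4, y_5.
y_5 has just one choice, so y_5 = W. Remove W from y_4.
y_4 must be R (only option left).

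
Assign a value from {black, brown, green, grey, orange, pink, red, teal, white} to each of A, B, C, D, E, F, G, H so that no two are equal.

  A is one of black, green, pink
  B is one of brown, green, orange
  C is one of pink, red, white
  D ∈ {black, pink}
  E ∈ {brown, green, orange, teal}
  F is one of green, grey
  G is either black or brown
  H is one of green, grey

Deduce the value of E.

teal

F and H between them cover only {green, grey} — a naked pair. Remove those values from A, B, E.
The 2 variables A and D are confined to {black, pink}, which locks those values in; drop them from C, G.
That leaves G = brown. Strike brown from B, E.
B has just one choice, so B = orange. Eliminate orange elsewhere: E.
So E = teal.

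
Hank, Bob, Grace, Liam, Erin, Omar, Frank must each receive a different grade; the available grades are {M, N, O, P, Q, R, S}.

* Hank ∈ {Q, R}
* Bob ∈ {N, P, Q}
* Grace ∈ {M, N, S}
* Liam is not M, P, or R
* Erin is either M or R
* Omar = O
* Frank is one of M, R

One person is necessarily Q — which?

Omar must be O (only option left). So Liam can't be O.
The 6 still-open variables together cover exactly {M, N, P, Q, R, S} — 6 values for 6 variables — and P appears only in Bob's list, so Bob = P.
Erin and Frank share exactly the 2 values {M, R}; by pigeonhole those values go to them, so strike M, R from Hank, Grace.
So Q goes to Hank.

Hank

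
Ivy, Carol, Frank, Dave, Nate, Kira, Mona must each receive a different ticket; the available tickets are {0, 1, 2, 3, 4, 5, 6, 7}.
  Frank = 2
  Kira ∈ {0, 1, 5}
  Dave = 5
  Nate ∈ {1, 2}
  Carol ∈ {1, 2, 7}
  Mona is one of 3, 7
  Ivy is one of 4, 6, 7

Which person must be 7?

Carol

Frank has just one choice, so Frank = 2. Strike 2 from Carol, Nate.
Dave's domain is down to {5}, so Dave = 5. Strike 5 from Kira.
Nate has just one choice, so Nate = 1. Eliminate 1 elsewhere: Carol, Kira.
So 7 goes to Carol.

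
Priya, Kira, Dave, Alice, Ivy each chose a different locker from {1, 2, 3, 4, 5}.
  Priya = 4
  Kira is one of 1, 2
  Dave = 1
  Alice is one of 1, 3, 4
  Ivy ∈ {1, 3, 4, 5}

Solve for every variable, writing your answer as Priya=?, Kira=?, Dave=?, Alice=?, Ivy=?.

Priya=4, Kira=2, Dave=1, Alice=3, Ivy=5

Priya has just one choice, so Priya = 4. Strike 4 from Alice, Ivy.
Dave must be 1 (only option left). Strike 1 from Kira, Alice, Ivy.
Alice has just one choice, so Alice = 3. Eliminate 3 elsewhere: Ivy.
That leaves Ivy = 5.
Kira's domain is down to {2}, so Kira = 2.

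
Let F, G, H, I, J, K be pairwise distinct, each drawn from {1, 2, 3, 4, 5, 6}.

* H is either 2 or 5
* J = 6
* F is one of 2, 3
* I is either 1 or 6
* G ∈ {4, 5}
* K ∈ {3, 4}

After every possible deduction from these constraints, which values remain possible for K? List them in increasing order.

3, 4

J's domain is down to {6}, so J = 6. So I can't be 6.
That leaves I = 1.
No further eliminations apply; K can still be any of 3, 4.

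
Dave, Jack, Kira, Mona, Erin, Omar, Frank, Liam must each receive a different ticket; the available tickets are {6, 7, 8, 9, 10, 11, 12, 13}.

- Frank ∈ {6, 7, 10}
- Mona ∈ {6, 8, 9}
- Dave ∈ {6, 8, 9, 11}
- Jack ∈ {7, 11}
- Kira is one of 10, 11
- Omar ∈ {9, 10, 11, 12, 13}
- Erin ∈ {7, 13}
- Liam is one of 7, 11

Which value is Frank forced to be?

6

Among the 8 variables, 12 fits only Omar (and all 8 values in {6, 7, 8, 9, 10, 11, 12, 13} must be used), so Omar = 12.
The 7 still-open variables together cover exactly {6, 7, 8, 9, 10, 11, 13} — 7 values for 7 variables — and 13 appears only in Erin's list, so Erin = 13.
Jack and Liam between them cover only {7, 11} — a naked pair. Remove those values from Dave, Kira, Frank.
That leaves Kira = 10. Remove 10 from Frank.
So Frank = 6.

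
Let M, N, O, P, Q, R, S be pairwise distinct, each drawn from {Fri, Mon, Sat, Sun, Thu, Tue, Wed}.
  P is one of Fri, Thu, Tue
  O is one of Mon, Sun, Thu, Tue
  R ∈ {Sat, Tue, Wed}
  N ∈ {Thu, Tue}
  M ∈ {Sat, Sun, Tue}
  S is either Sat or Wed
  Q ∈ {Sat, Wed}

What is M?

Among the 7 variables, Fri fits only P (and all 7 values in {Fri, Mon, Sat, Sun, Thu, Tue, Wed} must be used), so P = Fri.
Among the 6 still-open variables, Mon fits only O (and all 6 values in {Mon, Sat, Sun, Thu, Tue, Wed} must be used), so O = Mon.
The 5 still-open variables draw from only 5 values {Sat, Sun, Thu, Tue, Wed}, so each is used; only M can be Sun, hence M = Sun.

Sun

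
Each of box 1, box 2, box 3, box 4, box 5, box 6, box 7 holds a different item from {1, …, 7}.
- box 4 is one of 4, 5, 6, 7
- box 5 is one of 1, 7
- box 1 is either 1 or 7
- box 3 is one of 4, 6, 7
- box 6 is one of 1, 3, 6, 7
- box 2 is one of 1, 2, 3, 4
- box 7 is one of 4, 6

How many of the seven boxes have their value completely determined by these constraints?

3

Among the 7 variables, 2 fits only box 2 (and all 7 values in {1, 2, 3, 4, 5, 6, 7} must be used), so box 2 = 2.
The 6 still-open variables draw from only 6 values {1, 3, 4, 5, 6, 7}, so each is used; only box 6 can be 3, hence box 6 = 3.
The 5 still-open variables draw from only 5 values {1, 4, 5, 6, 7}, so each is used; only box 4 can be 5, hence box 4 = 5.
The 2 variables box 1 and box 5 are confined to {1, 7}, which locks those values in; drop them from box 3.
Determined: box 2=2, box 4=5, box 6=3. The other boxes each still have more than one consistent value. That makes 3.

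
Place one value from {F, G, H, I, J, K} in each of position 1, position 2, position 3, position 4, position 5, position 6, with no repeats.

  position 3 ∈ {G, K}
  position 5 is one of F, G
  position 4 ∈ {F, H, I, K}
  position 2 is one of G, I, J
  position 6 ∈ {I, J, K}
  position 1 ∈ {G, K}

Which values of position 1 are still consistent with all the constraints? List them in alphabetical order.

G, K

The 6 variables draw from only 6 values {F, G, H, I, J, K}, so each is used; only position 4 can be H, hence position 4 = H.
The 5 still-open variables together cover exactly {F, G, I, J, K} — 5 values for 5 variables — and F appears only in position 5's list, so position 5 = F.
position 1 and position 3 share exactly the 2 values {G, K}; by pigeonhole those values go to them, so strike G, K from position 2, position 6.
No further eliminations apply; position 1 can still be any of G, K.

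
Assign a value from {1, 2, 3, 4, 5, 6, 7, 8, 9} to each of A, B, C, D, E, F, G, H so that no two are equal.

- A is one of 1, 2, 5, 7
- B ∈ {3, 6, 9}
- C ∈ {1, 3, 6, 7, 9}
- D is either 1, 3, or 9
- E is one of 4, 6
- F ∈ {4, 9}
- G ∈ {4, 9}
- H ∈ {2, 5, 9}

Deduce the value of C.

7

The 2 variables F and G are confined to {4, 9}, which locks those values in; drop them from B, C, D, E, H.
That leaves E = 6. So B, C can't be 6.
B has just one choice, so B = 3. Eliminate 3 elsewhere: C, D.
D must be 1 (only option left). So A, C can't be 1.
So C = 7.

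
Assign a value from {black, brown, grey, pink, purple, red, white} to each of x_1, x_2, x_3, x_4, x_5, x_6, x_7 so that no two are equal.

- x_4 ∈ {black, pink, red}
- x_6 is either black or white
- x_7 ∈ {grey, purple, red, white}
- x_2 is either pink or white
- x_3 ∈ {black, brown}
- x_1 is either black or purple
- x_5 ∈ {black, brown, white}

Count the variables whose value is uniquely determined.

4

Among the 7 variables, grey fits only x_7 (and all 7 values in {black, brown, grey, pink, purple, red, white} must be used), so x_7 = grey.
Among the 6 still-open variables, purple fits only x_1 (and all 6 values in {black, brown, pink, purple, red, white} must be used), so x_1 = purple.
Among the 5 still-open variables, red fits only x_4 (and all 5 values in {black, brown, pink, red, white} must be used), so x_4 = red.
The 4 still-open variables together cover exactly {black, brown, pink, white} — 4 values for 4 variables — and pink appears only in x_2's list, so x_2 = pink.
Determined: x_1=purple, x_2=pink, x_4=red, x_7=grey. The other variables each still have more than one consistent value. That makes 4.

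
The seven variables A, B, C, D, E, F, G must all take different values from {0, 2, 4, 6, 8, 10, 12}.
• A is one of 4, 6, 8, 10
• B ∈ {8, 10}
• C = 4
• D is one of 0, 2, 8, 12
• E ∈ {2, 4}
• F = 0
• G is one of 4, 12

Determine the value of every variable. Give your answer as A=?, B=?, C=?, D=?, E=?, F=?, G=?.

A=6, B=10, C=4, D=8, E=2, F=0, G=12

C's domain is down to {4}, so C = 4. Remove 4 from A, E, G.
E has just one choice, so E = 2. So D can't be 2.
F's domain is down to {0}, so F = 0. So D can't be 0.
G's domain is down to {12}, so G = 12. Strike 12 from D.
D has just one choice, so D = 8. So A, B can't be 8.
B has just one choice, so B = 10. So A can't be 10.
A's domain is down to {6}, so A = 6.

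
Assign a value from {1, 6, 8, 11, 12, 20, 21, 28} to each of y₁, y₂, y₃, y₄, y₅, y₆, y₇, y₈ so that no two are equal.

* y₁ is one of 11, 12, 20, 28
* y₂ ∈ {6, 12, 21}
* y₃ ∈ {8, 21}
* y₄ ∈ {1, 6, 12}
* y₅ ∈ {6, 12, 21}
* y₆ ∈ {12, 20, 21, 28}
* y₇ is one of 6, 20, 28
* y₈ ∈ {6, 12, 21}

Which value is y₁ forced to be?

11

The 8 variables together cover exactly {1, 6, 8, 11, 12, 20, 21, 28} — 8 values for 8 variables — and 1 appears only in y₄'s list, so y₄ = 1.
The 7 still-open variables draw from only 7 values {6, 8, 11, 12, 20, 21, 28}, so each is used; only y₃ can be 8, hence y₃ = 8.
The 6 still-open variables together cover exactly {6, 11, 12, 20, 21, 28} — 6 values for 6 variables — and 11 appears only in y₁'s list, so y₁ = 11.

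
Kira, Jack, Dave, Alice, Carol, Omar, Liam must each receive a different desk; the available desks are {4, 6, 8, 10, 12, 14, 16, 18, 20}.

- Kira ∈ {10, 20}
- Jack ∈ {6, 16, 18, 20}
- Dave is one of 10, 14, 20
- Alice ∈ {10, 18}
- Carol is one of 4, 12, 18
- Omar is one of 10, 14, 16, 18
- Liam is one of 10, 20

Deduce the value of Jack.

Kira and Liam between them cover only {10, 20} — a naked pair. Remove those values from Jack, Dave, Alice, Omar.
Dave's domain is down to {14}, so Dave = 14. So Omar can't be 14.
Alice's domain is down to {18}, so Alice = 18. So Jack, Carol, Omar can't be 18.
That leaves Omar = 16. So Jack can't be 16.
So Jack = 6.

6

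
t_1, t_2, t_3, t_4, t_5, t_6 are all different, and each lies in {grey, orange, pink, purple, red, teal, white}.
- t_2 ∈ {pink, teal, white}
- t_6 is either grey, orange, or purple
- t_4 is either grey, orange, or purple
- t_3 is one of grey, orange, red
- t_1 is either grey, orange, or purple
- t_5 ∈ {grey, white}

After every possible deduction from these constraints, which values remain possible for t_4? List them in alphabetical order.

t_1, t_4, t_6 share exactly the 3 values {grey, orange, purple}; by pigeonhole those values go to them, so strike grey, orange, purple from t_3, t_5.
That leaves t_3 = red.
That leaves t_5 = white. Eliminate white elsewhere: t_2.
No further eliminations apply; t_4 can still be any of grey, orange, purple.

grey, orange, purple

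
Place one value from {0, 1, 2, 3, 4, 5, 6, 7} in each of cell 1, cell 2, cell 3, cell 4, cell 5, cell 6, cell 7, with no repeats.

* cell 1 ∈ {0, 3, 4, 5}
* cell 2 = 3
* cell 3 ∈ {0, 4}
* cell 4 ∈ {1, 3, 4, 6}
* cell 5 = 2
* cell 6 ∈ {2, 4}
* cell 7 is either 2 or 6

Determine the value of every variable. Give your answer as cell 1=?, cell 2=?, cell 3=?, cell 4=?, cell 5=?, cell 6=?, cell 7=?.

cell 1=5, cell 2=3, cell 3=0, cell 4=1, cell 5=2, cell 6=4, cell 7=6

cell 2's domain is down to {3}, so cell 2 = 3. So cell 1, cell 4 can't be 3.
That leaves cell 5 = 2. Strike 2 from cell 6, cell 7.
That leaves cell 6 = 4. Eliminate 4 elsewhere: cell 1, cell 3, cell 4.
That leaves cell 7 = 6. Strike 6 from cell 4.
cell 3 has just one choice, so cell 3 = 0. So cell 1 can't be 0.
cell 4 must be 1 (only option left).
cell 1 has just one choice, so cell 1 = 5.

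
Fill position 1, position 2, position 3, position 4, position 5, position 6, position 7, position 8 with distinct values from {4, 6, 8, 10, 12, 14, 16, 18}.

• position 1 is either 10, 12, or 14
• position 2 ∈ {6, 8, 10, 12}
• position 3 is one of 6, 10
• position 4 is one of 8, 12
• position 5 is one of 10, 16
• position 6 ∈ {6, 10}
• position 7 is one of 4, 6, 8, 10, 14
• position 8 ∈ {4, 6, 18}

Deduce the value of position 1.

The 8 variables draw from only 8 values {4, 6, 8, 10, 12, 14, 16, 18}, so each is used; only position 5 can be 16, hence position 5 = 16.
The 7 still-open variables draw from only 7 values {4, 6, 8, 10, 12, 14, 18}, so each is used; only position 8 can be 18, hence position 8 = 18.
The 6 still-open variables together cover exactly {4, 6, 8, 10, 12, 14} — 6 values for 6 variables — and 4 appears only in position 7's list, so position 7 = 4.
The 5 still-open variables together cover exactly {6, 8, 10, 12, 14} — 5 values for 5 variables — and 14 appears only in position 1's list, so position 1 = 14.

14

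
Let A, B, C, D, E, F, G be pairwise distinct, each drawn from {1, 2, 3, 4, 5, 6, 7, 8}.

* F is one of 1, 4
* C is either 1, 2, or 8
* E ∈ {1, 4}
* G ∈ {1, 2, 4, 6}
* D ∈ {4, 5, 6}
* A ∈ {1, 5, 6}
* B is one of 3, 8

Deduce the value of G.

2

The 7 variables draw from only 7 values {1, 2, 3, 4, 5, 6, 8}, so each is used; only B can be 3, hence B = 3.
The 6 still-open variables together cover exactly {1, 2, 4, 5, 6, 8} — 6 values for 6 variables — and 8 appears only in C's list, so C = 8.
The 5 still-open variables draw from only 5 values {1, 2, 4, 5, 6}, so each is used; only G can be 2, hence G = 2.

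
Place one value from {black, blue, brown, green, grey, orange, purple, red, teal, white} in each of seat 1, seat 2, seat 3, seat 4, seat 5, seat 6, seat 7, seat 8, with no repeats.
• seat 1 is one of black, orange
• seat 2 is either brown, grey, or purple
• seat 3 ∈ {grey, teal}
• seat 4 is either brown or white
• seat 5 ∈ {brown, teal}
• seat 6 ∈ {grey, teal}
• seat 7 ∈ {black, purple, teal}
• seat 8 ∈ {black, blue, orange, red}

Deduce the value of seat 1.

orange

seat 3 and seat 6 between them cover only {grey, teal} — a naked pair. Remove those values from seat 2, seat 5, seat 7.
seat 5's domain is down to {brown}, so seat 5 = brown. Strike brown from seat 2, seat 4.
seat 2 must be purple (only option left). So seat 7 can't be purple.
That leaves seat 4 = white.
That leaves seat 7 = black. So seat 1, seat 8 can't be black.
So seat 1 = orange.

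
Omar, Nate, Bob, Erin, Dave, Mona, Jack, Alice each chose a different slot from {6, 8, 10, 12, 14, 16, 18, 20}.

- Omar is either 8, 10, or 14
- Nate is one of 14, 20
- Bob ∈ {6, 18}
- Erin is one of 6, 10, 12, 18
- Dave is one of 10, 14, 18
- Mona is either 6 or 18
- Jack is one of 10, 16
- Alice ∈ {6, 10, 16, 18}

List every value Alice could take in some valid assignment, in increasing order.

10, 16

Among the 8 variables, 8 fits only Omar (and all 8 values in {6, 8, 10, 12, 14, 16, 18, 20} must be used), so Omar = 8.
The 7 still-open variables together cover exactly {6, 10, 12, 14, 16, 18, 20} — 7 values for 7 variables — and 12 appears only in Erin's list, so Erin = 12.
Among the 6 still-open variables, 20 fits only Nate (and all 6 values in {6, 10, 14, 16, 18, 20} must be used), so Nate = 20.
The 5 still-open variables together cover exactly {6, 10, 14, 16, 18} — 5 values for 5 variables — and 14 appears only in Dave's list, so Dave = 14.
Bob and Mona share exactly the 2 values {6, 18}; by pigeonhole those values go to them, so strike 6, 18 from Alice.
No further eliminations apply; Alice can still be any of 10, 16.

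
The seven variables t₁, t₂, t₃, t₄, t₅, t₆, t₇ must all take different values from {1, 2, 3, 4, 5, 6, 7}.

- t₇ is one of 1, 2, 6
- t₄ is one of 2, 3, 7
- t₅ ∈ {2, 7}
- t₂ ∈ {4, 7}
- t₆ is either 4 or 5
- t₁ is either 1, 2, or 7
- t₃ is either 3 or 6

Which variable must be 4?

The 7 variables draw from only 7 values {1, 2, 3, 4, 5, 6, 7}, so each is used; only t₆ can be 5, hence t₆ = 5.
Among the 6 still-open variables, 4 fits only t₂ (and all 6 values in {1, 2, 3, 4, 6, 7} must be used), so t₂ = 4.

t₂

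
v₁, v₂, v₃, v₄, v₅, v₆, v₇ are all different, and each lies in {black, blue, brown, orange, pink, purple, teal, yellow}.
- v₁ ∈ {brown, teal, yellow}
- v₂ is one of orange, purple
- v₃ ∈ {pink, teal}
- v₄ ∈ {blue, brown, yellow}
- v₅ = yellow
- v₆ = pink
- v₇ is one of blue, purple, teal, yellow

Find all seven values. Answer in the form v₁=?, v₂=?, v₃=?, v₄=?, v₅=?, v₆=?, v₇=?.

v₅'s domain is down to {yellow}, so v₅ = yellow. Strike yellow from v₁, v₄, v₇.
v₆ must be pink (only option left). Eliminate pink elsewhere: v₃.
That leaves v₃ = teal. Remove teal from v₁, v₇.
v₁'s domain is down to {brown}, so v₁ = brown. Remove brown from v₄.
That leaves v₄ = blue. So v₇ can't be blue.
v₇ has just one choice, so v₇ = purple. Remove purple from v₂.
v₂'s domain is down to {orange}, so v₂ = orange.

v₁=brown, v₂=orange, v₃=teal, v₄=blue, v₅=yellow, v₆=pink, v₇=purple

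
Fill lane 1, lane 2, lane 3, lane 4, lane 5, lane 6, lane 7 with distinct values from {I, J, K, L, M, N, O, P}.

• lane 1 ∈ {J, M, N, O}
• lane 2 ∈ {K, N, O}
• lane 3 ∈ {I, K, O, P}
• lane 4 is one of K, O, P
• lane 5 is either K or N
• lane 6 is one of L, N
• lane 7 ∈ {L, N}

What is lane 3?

lane 6 and lane 7 between them cover only {L, N} — a naked pair. Remove those values from lane 1, lane 2, lane 5.
That leaves lane 5 = K. Remove K from lane 2, lane 3, lane 4.
lane 2's domain is down to {O}, so lane 2 = O. So lane 1, lane 3, lane 4 can't be O.
lane 4's domain is down to {P}, so lane 4 = P. Strike P from lane 3.
So lane 3 = I.

I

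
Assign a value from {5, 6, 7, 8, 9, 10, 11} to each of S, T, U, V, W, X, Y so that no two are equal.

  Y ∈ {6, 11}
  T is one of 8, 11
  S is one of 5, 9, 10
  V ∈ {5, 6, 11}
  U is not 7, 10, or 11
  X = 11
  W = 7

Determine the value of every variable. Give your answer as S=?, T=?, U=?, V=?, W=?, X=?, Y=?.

W's domain is down to {7}, so W = 7.
That leaves X = 11. So T, V, Y can't be 11.
Y's domain is down to {6}, so Y = 6. Remove 6 from U, V.
T must be 8 (only option left). Remove 8 from U.
V's domain is down to {5}, so V = 5. Eliminate 5 elsewhere: S, U.
U has just one choice, so U = 9. Remove 9 from S.
S has just one choice, so S = 10.

S=10, T=8, U=9, V=5, W=7, X=11, Y=6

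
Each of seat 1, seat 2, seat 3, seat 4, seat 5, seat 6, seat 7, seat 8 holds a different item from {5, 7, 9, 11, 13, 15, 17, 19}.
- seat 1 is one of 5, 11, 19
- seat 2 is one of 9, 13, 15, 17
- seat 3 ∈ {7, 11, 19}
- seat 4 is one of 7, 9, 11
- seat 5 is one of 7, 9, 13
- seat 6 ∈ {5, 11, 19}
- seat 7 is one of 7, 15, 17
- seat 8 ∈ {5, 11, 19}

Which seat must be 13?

The 3 variables seat 1, seat 6, seat 8 are confined to {5, 11, 19}, which locks those values in; drop them from seat 3, seat 4.
That leaves seat 3 = 7. So seat 4, seat 5, seat 7 can't be 7.
seat 4 has just one choice, so seat 4 = 9. So seat 2, seat 5 can't be 9.
So 13 goes to seat 5.

seat 5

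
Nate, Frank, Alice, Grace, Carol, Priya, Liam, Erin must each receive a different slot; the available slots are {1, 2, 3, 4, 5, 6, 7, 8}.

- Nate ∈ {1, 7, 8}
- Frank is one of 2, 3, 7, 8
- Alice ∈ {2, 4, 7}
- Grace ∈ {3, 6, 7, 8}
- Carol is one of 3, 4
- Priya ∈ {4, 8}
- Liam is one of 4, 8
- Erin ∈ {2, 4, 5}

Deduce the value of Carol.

3

Among the 8 variables, 1 fits only Nate (and all 8 values in {1, 2, 3, 4, 5, 6, 7, 8} must be used), so Nate = 1.
The 7 still-open variables together cover exactly {2, 3, 4, 5, 6, 7, 8} — 7 values for 7 variables — and 5 appears only in Erin's list, so Erin = 5.
The 6 still-open variables together cover exactly {2, 3, 4, 6, 7, 8} — 6 values for 6 variables — and 6 appears only in Grace's list, so Grace = 6.
The 2 variables Priya and Liam are confined to {4, 8}, which locks those values in; drop them from Frank, Alice, Carol.
So Carol = 3.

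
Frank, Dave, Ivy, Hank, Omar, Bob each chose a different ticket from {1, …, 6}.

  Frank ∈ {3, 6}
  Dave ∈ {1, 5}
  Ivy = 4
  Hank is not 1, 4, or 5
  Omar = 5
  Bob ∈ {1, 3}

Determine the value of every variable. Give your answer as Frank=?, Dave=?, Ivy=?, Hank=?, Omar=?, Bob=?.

Frank=6, Dave=1, Ivy=4, Hank=2, Omar=5, Bob=3

Ivy must be 4 (only option left).
Omar must be 5 (only option left). So Dave can't be 5.
Dave's domain is down to {1}, so Dave = 1. Eliminate 1 elsewhere: Bob.
Bob has just one choice, so Bob = 3. Remove 3 from Frank, Hank.
That leaves Frank = 6. Strike 6 from Hank.
That leaves Hank = 2.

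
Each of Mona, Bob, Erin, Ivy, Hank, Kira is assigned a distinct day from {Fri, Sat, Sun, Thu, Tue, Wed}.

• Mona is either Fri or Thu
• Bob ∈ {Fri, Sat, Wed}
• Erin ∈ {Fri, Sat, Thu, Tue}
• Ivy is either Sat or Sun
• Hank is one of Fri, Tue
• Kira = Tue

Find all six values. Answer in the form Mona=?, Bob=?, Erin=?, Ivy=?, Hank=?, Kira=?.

Kira has just one choice, so Kira = Tue. Remove Tue from Erin, Hank.
Hank must be Fri (only option left). Remove Fri from Mona, Bob, Erin.
Mona has just one choice, so Mona = Thu. So Erin can't be Thu.
That leaves Erin = Sat. Strike Sat from Bob, Ivy.
Ivy's domain is down to {Sun}, so Ivy = Sun.
Bob must be Wed (only option left).

Mona=Thu, Bob=Wed, Erin=Sat, Ivy=Sun, Hank=Fri, Kira=Tue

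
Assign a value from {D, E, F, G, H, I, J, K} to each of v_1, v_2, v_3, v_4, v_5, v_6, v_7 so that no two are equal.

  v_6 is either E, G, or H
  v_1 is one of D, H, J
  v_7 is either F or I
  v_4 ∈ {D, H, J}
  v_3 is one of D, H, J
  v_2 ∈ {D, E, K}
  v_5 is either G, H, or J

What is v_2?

K

v_1, v_3, v_4 share exactly the 3 values {D, H, J}; by pigeonhole those values go to them, so strike D, H, J from v_2, v_5, v_6.
v_5 must be G (only option left). Eliminate G elsewhere: v_6.
v_6 has just one choice, so v_6 = E. Strike E from v_2.
So v_2 = K.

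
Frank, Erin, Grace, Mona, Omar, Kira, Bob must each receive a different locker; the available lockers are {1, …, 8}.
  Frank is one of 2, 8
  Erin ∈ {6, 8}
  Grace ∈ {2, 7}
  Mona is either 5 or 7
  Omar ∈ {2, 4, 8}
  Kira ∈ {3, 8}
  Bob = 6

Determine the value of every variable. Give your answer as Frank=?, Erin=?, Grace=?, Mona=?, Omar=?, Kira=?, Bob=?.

Frank=2, Erin=8, Grace=7, Mona=5, Omar=4, Kira=3, Bob=6

Bob has just one choice, so Bob = 6. Remove 6 from Erin.
Erin must be 8 (only option left). Eliminate 8 elsewhere: Frank, Omar, Kira.
Kira's domain is down to {3}, so Kira = 3.
That leaves Frank = 2. Remove 2 from Grace, Omar.
Grace must be 7 (only option left). Strike 7 from Mona.
Mona must be 5 (only option left).
Omar must be 4 (only option left).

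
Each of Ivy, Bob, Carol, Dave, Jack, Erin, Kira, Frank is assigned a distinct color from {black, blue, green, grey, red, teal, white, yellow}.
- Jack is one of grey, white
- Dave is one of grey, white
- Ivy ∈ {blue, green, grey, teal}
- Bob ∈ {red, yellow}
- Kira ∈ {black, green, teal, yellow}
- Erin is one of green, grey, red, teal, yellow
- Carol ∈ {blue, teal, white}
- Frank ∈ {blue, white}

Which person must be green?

Ivy

Among the 8 variables, black fits only Kira (and all 8 values in {black, blue, green, grey, red, teal, white, yellow} must be used), so Kira = black.
Dave and Jack between them cover only {grey, white} — a naked pair. Remove those values from Ivy, Carol, Erin, Frank.
Frank's domain is down to {blue}, so Frank = blue. Eliminate blue elsewhere: Ivy, Carol.
Carol must be teal (only option left). So Ivy, Erin can't be teal.
So green goes to Ivy.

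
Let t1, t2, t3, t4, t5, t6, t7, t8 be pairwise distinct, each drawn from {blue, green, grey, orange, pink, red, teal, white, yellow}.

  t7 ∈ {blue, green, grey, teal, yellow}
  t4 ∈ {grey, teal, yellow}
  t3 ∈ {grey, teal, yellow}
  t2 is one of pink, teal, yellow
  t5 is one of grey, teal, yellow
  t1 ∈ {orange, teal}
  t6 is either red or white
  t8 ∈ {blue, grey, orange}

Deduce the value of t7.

green

The 3 variables t3, t4, t5 are confined to {grey, teal, yellow}, which locks those values in; drop them from t1, t2, t7, t8.
t1 has just one choice, so t1 = orange. Strike orange from t8.
t2's domain is down to {pink}, so t2 = pink.
t8 must be blue (only option left). Eliminate blue elsewhere: t7.
So t7 = green.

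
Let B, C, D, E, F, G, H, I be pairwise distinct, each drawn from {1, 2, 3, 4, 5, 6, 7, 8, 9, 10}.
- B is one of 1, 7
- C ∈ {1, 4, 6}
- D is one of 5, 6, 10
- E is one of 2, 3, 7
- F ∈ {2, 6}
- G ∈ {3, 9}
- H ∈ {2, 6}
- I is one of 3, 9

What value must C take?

4

The 2 variables F and H are confined to {2, 6}, which locks those values in; drop them from C, D, E.
G and I share exactly the 2 values {3, 9}; by pigeonhole those values go to them, so strike 3, 9 from E.
E's domain is down to {7}, so E = 7. Remove 7 from B.
That leaves B = 1. Eliminate 1 elsewhere: C.
So C = 4.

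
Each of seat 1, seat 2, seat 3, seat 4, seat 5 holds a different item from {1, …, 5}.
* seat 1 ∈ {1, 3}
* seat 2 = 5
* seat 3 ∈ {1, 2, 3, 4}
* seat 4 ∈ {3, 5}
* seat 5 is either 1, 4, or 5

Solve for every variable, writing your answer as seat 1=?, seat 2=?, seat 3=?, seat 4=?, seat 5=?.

seat 1=1, seat 2=5, seat 3=2, seat 4=3, seat 5=4

seat 2 must be 5 (only option left). Remove 5 from seat 4, seat 5.
That leaves seat 4 = 3. Eliminate 3 elsewhere: seat 1, seat 3.
seat 1 must be 1 (only option left). Eliminate 1 elsewhere: seat 3, seat 5.
That leaves seat 5 = 4. Strike 4 from seat 3.
seat 3 has just one choice, so seat 3 = 2.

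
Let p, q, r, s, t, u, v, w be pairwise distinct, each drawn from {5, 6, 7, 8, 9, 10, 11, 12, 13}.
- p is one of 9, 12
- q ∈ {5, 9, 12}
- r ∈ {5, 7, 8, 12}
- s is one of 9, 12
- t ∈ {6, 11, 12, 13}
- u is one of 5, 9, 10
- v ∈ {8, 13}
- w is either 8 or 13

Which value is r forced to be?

p and s share exactly the 2 values {9, 12}; by pigeonhole those values go to them, so strike 9, 12 from q, r, t, u.
q has just one choice, so q = 5. Eliminate 5 elsewhere: r, u.
u must be 10 (only option left).
v and w share exactly the 2 values {8, 13}; by pigeonhole those values go to them, so strike 8, 13 from r, t.
So r = 7.

7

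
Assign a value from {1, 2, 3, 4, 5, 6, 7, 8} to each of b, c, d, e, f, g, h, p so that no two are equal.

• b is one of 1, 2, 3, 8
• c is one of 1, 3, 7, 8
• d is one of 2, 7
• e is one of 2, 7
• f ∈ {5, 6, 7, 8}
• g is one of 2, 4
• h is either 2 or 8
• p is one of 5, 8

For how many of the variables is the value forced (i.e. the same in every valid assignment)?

The 8 variables together cover exactly {1, 2, 3, 4, 5, 6, 7, 8} — 8 values for 8 variables — and 4 appears only in g's list, so g = 4.
Among the 7 still-open variables, 6 fits only f (and all 7 values in {1, 2, 3, 5, 6, 7, 8} must be used), so f = 6.
The 6 still-open variables together cover exactly {1, 2, 3, 5, 7, 8} — 6 values for 6 variables — and 5 appears only in p's list, so p = 5.
The 2 variables d and e are confined to {2, 7}, which locks those values in; drop them from b, c, h.
That leaves h = 8. Strike 8 from b, c.
Determined: f=6, g=4, h=8, p=5. The other variables each still have more than one consistent value. That makes 4.

4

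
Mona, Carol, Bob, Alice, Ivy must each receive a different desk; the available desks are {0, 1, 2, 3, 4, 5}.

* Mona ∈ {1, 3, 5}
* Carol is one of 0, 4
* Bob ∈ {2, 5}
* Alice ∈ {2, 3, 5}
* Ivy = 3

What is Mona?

1

Ivy must be 3 (only option left). Strike 3 from Mona, Alice.
Bob and Alice between them cover only {2, 5} — a naked pair. Remove those values from Mona.
So Mona = 1.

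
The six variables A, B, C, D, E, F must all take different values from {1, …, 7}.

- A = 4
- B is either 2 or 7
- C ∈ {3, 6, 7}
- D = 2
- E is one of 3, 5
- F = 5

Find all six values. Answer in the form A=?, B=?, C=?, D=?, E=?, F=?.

A=4, B=7, C=6, D=2, E=3, F=5

A must be 4 (only option left).
D must be 2 (only option left). Strike 2 from B.
F has just one choice, so F = 5. So E can't be 5.
B's domain is down to {7}, so B = 7. So C can't be 7.
E has just one choice, so E = 3. Remove 3 from C.
That leaves C = 6.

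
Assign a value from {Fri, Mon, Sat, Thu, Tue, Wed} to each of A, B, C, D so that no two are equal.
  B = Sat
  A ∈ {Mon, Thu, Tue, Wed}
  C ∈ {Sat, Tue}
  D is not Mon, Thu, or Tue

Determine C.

Tue

B's domain is down to {Sat}, so B = Sat. Eliminate Sat elsewhere: C, D.
So C = Tue.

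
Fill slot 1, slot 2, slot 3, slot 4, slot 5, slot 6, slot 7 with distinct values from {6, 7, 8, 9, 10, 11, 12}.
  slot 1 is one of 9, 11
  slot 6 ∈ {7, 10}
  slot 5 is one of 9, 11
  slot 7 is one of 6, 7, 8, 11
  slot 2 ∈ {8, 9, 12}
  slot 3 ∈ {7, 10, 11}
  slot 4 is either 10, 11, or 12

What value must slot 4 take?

12

Among the 7 variables, 6 fits only slot 7 (and all 7 values in {6, 7, 8, 9, 10, 11, 12} must be used), so slot 7 = 6.
Among the 6 still-open variables, 8 fits only slot 2 (and all 6 values in {7, 8, 9, 10, 11, 12} must be used), so slot 2 = 8.
The 5 still-open variables draw from only 5 values {7, 9, 10, 11, 12}, so each is used; only slot 4 can be 12, hence slot 4 = 12.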